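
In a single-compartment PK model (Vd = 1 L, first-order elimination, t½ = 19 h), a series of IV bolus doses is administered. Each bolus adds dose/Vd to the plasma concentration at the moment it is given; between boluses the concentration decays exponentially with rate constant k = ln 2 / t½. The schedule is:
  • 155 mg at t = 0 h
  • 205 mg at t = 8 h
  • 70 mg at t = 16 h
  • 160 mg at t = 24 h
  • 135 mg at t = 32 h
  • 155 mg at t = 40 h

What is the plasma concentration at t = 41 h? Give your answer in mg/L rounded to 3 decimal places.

k = ln 2 / 19 = 0.03648 per h
Dose 1 (155 mg at t=0 h): 155·exp(−0.03648·41) = 34.733 mg/L
Dose 2 (205 mg at t=8 h): 205·exp(−0.03648·33) = 61.505 mg/L
Dose 3 (70 mg at t=16 h): 70·exp(−0.03648·25) = 28.119 mg/L
Dose 4 (160 mg at t=24 h): 160·exp(−0.03648·17) = 86.055 mg/L
Dose 5 (135 mg at t=32 h): 135·exp(−0.03648·9) = 97.217 mg/L
Dose 6 (155 mg at t=40 h): 155·exp(−0.03648·1) = 149.447 mg/L
C(41) = 34.733 + 61.505 + 28.119 + 86.055 + 97.217 + 149.447 = 457.077 mg/L

457.077 mg/L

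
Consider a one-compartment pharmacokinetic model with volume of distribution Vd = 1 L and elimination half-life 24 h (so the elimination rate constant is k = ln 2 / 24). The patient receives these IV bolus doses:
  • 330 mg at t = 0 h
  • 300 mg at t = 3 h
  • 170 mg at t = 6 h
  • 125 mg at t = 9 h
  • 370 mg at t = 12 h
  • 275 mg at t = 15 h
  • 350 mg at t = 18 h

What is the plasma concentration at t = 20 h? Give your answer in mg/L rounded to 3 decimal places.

1435.302 mg/L

k = ln 2 / 24 = 0.02888 per h
Dose 1 (330 mg at t=0 h): 330·exp(−0.02888·20) = 185.206 mg/L
Dose 2 (300 mg at t=3 h): 300·exp(−0.02888·17) = 183.608 mg/L
Dose 3 (170 mg at t=6 h): 170·exp(−0.02888·14) = 113.461 mg/L
Dose 4 (125 mg at t=9 h): 125·exp(−0.02888·11) = 90.978 mg/L
Dose 5 (370 mg at t=12 h): 370·exp(−0.02888·8) = 293.669 mg/L
Dose 6 (275 mg at t=15 h): 275·exp(−0.02888·5) = 238.023 mg/L
Dose 7 (350 mg at t=18 h): 350·exp(−0.02888·2) = 330.356 mg/L
C(20) = 185.206 + 183.608 + 113.461 + 90.978 + 293.669 + 238.023 + 330.356 = 1435.302 mg/L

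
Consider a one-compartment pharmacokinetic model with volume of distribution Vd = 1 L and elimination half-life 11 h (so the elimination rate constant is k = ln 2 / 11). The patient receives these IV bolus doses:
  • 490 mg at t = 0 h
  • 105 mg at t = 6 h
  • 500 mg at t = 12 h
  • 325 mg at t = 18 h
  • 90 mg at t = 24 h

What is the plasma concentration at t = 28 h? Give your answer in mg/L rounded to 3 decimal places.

k = ln 2 / 11 = 0.06301 per h
Dose 1 (490 mg at t=0 h): 490·exp(−0.06301·28) = 83.934 mg/L
Dose 2 (105 mg at t=6 h): 105·exp(−0.06301·22) = 26.250 mg/L
Dose 3 (500 mg at t=12 h): 500·exp(−0.06301·16) = 182.435 mg/L
Dose 4 (325 mg at t=18 h): 325·exp(−0.06301·10) = 173.069 mg/L
Dose 5 (90 mg at t=24 h): 90·exp(−0.06301·4) = 69.948 mg/L
C(28) = 83.934 + 26.250 + 182.435 + 173.069 + 69.948 = 535.636 mg/L

535.636 mg/L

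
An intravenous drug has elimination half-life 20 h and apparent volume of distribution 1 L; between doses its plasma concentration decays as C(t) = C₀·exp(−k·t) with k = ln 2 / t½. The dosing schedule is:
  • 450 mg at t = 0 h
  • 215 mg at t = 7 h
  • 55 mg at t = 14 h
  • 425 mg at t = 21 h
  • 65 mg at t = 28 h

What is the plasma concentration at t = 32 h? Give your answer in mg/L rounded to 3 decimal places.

615.184 mg/L

k = ln 2 / 20 = 0.03466 per h
Dose 1 (450 mg at t=0 h): 450·exp(−0.03466·32) = 148.445 mg/L
Dose 2 (215 mg at t=7 h): 215·exp(−0.03466·25) = 90.396 mg/L
Dose 3 (55 mg at t=14 h): 55·exp(−0.03466·18) = 29.474 mg/L
Dose 4 (425 mg at t=21 h): 425·exp(−0.03466·11) = 290.284 mg/L
Dose 5 (65 mg at t=28 h): 65·exp(−0.03466·4) = 56.586 mg/L
C(32) = 148.445 + 90.396 + 29.474 + 290.284 + 56.586 = 615.184 mg/L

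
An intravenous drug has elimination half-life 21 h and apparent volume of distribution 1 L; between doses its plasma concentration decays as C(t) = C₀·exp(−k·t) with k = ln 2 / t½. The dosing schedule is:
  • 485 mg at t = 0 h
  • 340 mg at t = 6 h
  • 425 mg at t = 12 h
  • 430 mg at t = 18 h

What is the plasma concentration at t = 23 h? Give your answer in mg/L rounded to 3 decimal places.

1081.185 mg/L

k = ln 2 / 21 = 0.03301 per h
Dose 1 (485 mg at t=0 h): 485·exp(−0.03301·23) = 227.009 mg/L
Dose 2 (340 mg at t=6 h): 340·exp(−0.03301·17) = 193.994 mg/L
Dose 3 (425 mg at t=12 h): 425·exp(−0.03301·11) = 295.601 mg/L
Dose 4 (430 mg at t=18 h): 430·exp(−0.03301·5) = 364.582 mg/L
C(23) = 227.009 + 193.994 + 295.601 + 364.582 = 1081.185 mg/L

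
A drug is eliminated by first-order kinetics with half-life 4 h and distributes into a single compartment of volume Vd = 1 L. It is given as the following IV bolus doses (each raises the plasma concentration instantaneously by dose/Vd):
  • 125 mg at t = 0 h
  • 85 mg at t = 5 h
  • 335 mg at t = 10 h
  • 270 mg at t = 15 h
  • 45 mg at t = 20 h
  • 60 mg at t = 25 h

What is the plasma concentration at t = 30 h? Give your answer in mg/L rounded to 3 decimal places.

65.526 mg/L

k = ln 2 / 4 = 0.17329 per h
Dose 1 (125 mg at t=0 h): 125·exp(−0.17329·30) = 0.691 mg/L
Dose 2 (85 mg at t=5 h): 85·exp(−0.17329·25) = 1.117 mg/L
Dose 3 (335 mg at t=10 h): 335·exp(−0.17329·20) = 10.469 mg/L
Dose 4 (270 mg at t=15 h): 270·exp(−0.17329·15) = 20.068 mg/L
Dose 5 (45 mg at t=20 h): 45·exp(−0.17329·10) = 7.955 mg/L
Dose 6 (60 mg at t=25 h): 60·exp(−0.17329·5) = 25.227 mg/L
C(30) = 0.691 + 1.117 + 10.469 + 20.068 + 7.955 + 25.227 = 65.526 mg/L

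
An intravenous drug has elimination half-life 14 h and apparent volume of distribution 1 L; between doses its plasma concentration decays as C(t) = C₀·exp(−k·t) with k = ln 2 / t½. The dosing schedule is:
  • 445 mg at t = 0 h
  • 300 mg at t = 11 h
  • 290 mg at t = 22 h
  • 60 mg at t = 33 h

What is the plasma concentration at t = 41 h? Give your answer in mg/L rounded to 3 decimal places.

279.957 mg/L

k = ln 2 / 14 = 0.04951 per h
Dose 1 (445 mg at t=0 h): 445·exp(−0.04951·41) = 58.448 mg/L
Dose 2 (300 mg at t=11 h): 300·exp(−0.04951·30) = 67.929 mg/L
Dose 3 (290 mg at t=22 h): 290·exp(−0.04951·19) = 113.203 mg/L
Dose 4 (60 mg at t=33 h): 60·exp(−0.04951·8) = 40.377 mg/L
C(41) = 58.448 + 67.929 + 113.203 + 40.377 = 279.957 mg/L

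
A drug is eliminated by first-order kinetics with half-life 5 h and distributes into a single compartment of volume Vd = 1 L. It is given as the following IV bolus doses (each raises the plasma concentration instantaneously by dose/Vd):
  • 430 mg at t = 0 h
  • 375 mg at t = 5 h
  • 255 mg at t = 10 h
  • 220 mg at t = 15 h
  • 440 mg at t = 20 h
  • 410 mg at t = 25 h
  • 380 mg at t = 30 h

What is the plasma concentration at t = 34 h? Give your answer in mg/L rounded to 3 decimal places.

434.711 mg/L

k = ln 2 / 5 = 0.13863 per h
Dose 1 (430 mg at t=0 h): 430·exp(−0.13863·34) = 3.859 mg/L
Dose 2 (375 mg at t=5 h): 375·exp(−0.13863·29) = 6.731 mg/L
Dose 3 (255 mg at t=10 h): 255·exp(−0.13863·24) = 9.154 mg/L
Dose 4 (220 mg at t=15 h): 220·exp(−0.13863·19) = 15.795 mg/L
Dose 5 (440 mg at t=20 h): 440·exp(−0.13863·14) = 63.178 mg/L
Dose 6 (410 mg at t=25 h): 410·exp(−0.13863·9) = 117.742 mg/L
Dose 7 (380 mg at t=30 h): 380·exp(−0.13863·4) = 218.253 mg/L
C(34) = 3.859 + 6.731 + 9.154 + 15.795 + 63.178 + 117.742 + 218.253 = 434.711 mg/L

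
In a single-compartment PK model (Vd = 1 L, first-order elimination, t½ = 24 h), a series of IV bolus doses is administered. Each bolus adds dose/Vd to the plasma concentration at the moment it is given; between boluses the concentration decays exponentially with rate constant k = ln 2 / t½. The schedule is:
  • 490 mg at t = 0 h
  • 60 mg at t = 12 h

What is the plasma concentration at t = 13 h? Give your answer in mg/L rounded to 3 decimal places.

k = ln 2 / 24 = 0.02888 per h
Dose 1 (490 mg at t=0 h): 490·exp(−0.02888·13) = 336.619 mg/L
Dose 2 (60 mg at t=12 h): 60·exp(−0.02888·1) = 58.292 mg/L
C(13) = 336.619 + 58.292 = 394.911 mg/L

394.911 mg/L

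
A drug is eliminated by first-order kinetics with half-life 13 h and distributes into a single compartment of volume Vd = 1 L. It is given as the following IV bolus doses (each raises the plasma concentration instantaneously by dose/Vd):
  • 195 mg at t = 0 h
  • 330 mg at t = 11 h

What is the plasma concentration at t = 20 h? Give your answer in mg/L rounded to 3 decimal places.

271.354 mg/L

k = ln 2 / 13 = 0.05332 per h
Dose 1 (195 mg at t=0 h): 195·exp(−0.05332·20) = 67.129 mg/L
Dose 2 (330 mg at t=11 h): 330·exp(−0.05332·9) = 204.225 mg/L
C(20) = 67.129 + 204.225 = 271.354 mg/L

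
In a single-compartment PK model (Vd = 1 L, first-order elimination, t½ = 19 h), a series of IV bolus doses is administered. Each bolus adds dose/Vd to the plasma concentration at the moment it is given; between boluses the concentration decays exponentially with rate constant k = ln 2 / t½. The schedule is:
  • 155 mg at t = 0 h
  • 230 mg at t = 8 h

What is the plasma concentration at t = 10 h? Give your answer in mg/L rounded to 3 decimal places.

321.437 mg/L

k = ln 2 / 19 = 0.03648 per h
Dose 1 (155 mg at t=0 h): 155·exp(−0.03648·10) = 107.620 mg/L
Dose 2 (230 mg at t=8 h): 230·exp(−0.03648·2) = 213.816 mg/L
C(10) = 107.620 + 213.816 = 321.437 mg/L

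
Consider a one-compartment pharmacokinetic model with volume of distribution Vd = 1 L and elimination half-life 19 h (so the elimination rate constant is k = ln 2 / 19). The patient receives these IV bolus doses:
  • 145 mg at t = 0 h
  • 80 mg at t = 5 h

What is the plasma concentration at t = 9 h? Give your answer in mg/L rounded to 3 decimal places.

k = ln 2 / 19 = 0.03648 per h
Dose 1 (145 mg at t=0 h): 145·exp(−0.03648·9) = 104.418 mg/L
Dose 2 (80 mg at t=5 h): 80·exp(−0.03648·4) = 69.138 mg/L
C(9) = 104.418 + 69.138 = 173.556 mg/L

173.556 mg/L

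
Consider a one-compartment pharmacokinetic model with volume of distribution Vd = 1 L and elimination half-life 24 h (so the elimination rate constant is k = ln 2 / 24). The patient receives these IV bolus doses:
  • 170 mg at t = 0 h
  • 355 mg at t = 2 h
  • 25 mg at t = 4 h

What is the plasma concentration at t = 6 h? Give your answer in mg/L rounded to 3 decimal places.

482.818 mg/L

k = ln 2 / 24 = 0.02888 per h
Dose 1 (170 mg at t=0 h): 170·exp(−0.02888·6) = 142.952 mg/L
Dose 2 (355 mg at t=2 h): 355·exp(−0.02888·4) = 316.269 mg/L
Dose 3 (25 mg at t=4 h): 25·exp(−0.02888·2) = 23.597 mg/L
C(6) = 142.952 + 316.269 + 23.597 = 482.818 mg/L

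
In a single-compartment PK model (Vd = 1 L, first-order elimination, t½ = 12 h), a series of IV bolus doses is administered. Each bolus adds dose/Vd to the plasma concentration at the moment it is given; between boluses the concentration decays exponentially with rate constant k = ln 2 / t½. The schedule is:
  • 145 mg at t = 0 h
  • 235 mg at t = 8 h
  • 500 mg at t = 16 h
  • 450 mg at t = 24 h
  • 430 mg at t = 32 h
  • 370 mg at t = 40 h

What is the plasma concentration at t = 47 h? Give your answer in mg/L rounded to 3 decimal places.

k = ln 2 / 12 = 0.05776 per h
Dose 1 (145 mg at t=0 h): 145·exp(−0.05776·47) = 9.601 mg/L
Dose 2 (235 mg at t=8 h): 235·exp(−0.05776·39) = 24.701 mg/L
Dose 3 (500 mg at t=16 h): 500·exp(−0.05776·31) = 83.427 mg/L
Dose 4 (450 mg at t=24 h): 450·exp(−0.05776·23) = 119.190 mg/L
Dose 5 (430 mg at t=32 h): 430·exp(−0.05776·15) = 180.793 mg/L
Dose 6 (370 mg at t=40 h): 370·exp(−0.05776·7) = 246.945 mg/L
C(47) = 9.601 + 24.701 + 83.427 + 119.190 + 180.793 + 246.945 = 664.658 mg/L

664.658 mg/L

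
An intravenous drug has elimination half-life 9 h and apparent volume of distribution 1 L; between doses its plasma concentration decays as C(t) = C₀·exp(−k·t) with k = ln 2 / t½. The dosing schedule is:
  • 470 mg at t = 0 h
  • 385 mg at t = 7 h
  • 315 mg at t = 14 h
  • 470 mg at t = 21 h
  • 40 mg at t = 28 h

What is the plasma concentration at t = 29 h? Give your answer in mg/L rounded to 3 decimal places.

511.162 mg/L

k = ln 2 / 9 = 0.07702 per h
Dose 1 (470 mg at t=0 h): 470·exp(−0.07702·29) = 50.363 mg/L
Dose 2 (385 mg at t=7 h): 385·exp(−0.07702·22) = 70.731 mg/L
Dose 3 (315 mg at t=14 h): 315·exp(−0.07702·15) = 99.219 mg/L
Dose 4 (470 mg at t=21 h): 470·exp(−0.07702·8) = 253.814 mg/L
Dose 5 (40 mg at t=28 h): 40·exp(−0.07702·1) = 37.035 mg/L
C(29) = 50.363 + 70.731 + 99.219 + 253.814 + 37.035 = 511.162 mg/L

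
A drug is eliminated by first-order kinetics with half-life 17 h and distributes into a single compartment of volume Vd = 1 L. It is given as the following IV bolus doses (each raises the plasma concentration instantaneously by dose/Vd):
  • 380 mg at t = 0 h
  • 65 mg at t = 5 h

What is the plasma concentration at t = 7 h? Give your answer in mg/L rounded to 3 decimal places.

345.557 mg/L

k = ln 2 / 17 = 0.04077 per h
Dose 1 (380 mg at t=0 h): 380·exp(−0.04077·7) = 285.647 mg/L
Dose 2 (65 mg at t=5 h): 65·exp(−0.04077·2) = 59.910 mg/L
C(7) = 285.647 + 59.910 = 345.557 mg/L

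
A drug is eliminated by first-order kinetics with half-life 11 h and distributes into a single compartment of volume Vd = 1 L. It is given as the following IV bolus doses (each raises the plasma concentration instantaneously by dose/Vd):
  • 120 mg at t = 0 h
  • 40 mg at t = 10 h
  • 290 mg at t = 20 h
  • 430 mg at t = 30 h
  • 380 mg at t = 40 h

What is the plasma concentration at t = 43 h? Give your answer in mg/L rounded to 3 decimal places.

585.149 mg/L

k = ln 2 / 11 = 0.06301 per h
Dose 1 (120 mg at t=0 h): 120·exp(−0.06301·43) = 7.988 mg/L
Dose 2 (40 mg at t=10 h): 40·exp(−0.06301·33) = 5.000 mg/L
Dose 3 (290 mg at t=20 h): 290·exp(−0.06301·23) = 68.072 mg/L
Dose 4 (430 mg at t=30 h): 430·exp(−0.06301·13) = 189.542 mg/L
Dose 5 (380 mg at t=40 h): 380·exp(−0.06301·3) = 314.546 mg/L
C(43) = 7.988 + 5.000 + 68.072 + 189.542 + 314.546 = 585.149 mg/L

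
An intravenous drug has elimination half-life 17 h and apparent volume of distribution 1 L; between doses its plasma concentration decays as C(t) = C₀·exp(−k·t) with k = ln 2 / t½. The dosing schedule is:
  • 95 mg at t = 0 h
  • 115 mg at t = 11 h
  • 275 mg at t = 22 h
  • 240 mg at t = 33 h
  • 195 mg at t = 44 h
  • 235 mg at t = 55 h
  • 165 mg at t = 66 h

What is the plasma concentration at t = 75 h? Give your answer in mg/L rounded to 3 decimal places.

k = ln 2 / 17 = 0.04077 per h
Dose 1 (95 mg at t=0 h): 95·exp(−0.04077·75) = 4.463 mg/L
Dose 2 (115 mg at t=11 h): 115·exp(−0.04077·64) = 8.461 mg/L
Dose 3 (275 mg at t=22 h): 275·exp(−0.04077·53) = 31.683 mg/L
Dose 4 (240 mg at t=33 h): 240·exp(−0.04077·42) = 43.300 mg/L
Dose 5 (195 mg at t=44 h): 195·exp(−0.04077·31) = 55.093 mg/L
Dose 6 (235 mg at t=55 h): 235·exp(−0.04077·20) = 103.972 mg/L
Dose 7 (165 mg at t=66 h): 165·exp(−0.04077·9) = 114.318 mg/L
C(75) = 4.463 + 8.461 + 31.683 + 43.300 + 55.093 + 103.972 + 114.318 = 361.290 mg/L

361.290 mg/L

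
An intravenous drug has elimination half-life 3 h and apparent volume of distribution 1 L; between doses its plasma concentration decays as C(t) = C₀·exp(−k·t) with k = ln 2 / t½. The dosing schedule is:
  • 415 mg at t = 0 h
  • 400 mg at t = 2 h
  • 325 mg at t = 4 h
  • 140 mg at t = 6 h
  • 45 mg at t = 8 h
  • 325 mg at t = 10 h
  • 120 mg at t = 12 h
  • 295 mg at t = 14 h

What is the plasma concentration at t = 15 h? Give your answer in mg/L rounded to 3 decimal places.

481.343 mg/L

k = ln 2 / 3 = 0.23105 per h
Dose 1 (415 mg at t=0 h): 415·exp(−0.23105·15) = 12.969 mg/L
Dose 2 (400 mg at t=2 h): 400·exp(−0.23105·13) = 19.843 mg/L
Dose 3 (325 mg at t=4 h): 325·exp(−0.23105·11) = 25.592 mg/L
Dose 4 (140 mg at t=6 h): 140·exp(−0.23105·9) = 17.500 mg/L
Dose 5 (45 mg at t=8 h): 45·exp(−0.23105·7) = 8.929 mg/L
Dose 6 (325 mg at t=10 h): 325·exp(−0.23105·5) = 102.369 mg/L
Dose 7 (120 mg at t=12 h): 120·exp(−0.23105·3) = 60.000 mg/L
Dose 8 (295 mg at t=14 h): 295·exp(−0.23105·1) = 234.142 mg/L
C(15) = 12.969 + 19.843 + 25.592 + 17.500 + 8.929 + 102.369 + 60.000 + 234.142 = 481.343 mg/L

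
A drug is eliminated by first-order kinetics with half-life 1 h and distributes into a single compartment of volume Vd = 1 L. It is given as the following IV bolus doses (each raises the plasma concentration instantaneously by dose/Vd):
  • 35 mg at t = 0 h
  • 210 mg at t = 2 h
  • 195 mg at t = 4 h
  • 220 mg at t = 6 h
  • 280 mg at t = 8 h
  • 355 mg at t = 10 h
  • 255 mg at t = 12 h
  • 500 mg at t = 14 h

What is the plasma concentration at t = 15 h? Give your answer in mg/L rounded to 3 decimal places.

295.708 mg/L

k = ln 2 / 1 = 0.69315 per h
Dose 1 (35 mg at t=0 h): 35·exp(−0.69315·15) = 0.001 mg/L
Dose 2 (210 mg at t=2 h): 210·exp(−0.69315·13) = 0.026 mg/L
Dose 3 (195 mg at t=4 h): 195·exp(−0.69315·11) = 0.095 mg/L
Dose 4 (220 mg at t=6 h): 220·exp(−0.69315·9) = 0.430 mg/L
Dose 5 (280 mg at t=8 h): 280·exp(−0.69315·7) = 2.188 mg/L
Dose 6 (355 mg at t=10 h): 355·exp(−0.69315·5) = 11.094 mg/L
Dose 7 (255 mg at t=12 h): 255·exp(−0.69315·3) = 31.875 mg/L
Dose 8 (500 mg at t=14 h): 500·exp(−0.69315·1) = 250.000 mg/L
C(15) = 0.001 + 0.026 + 0.095 + 0.430 + 2.188 + 11.094 + 31.875 + 250.000 = 295.708 mg/L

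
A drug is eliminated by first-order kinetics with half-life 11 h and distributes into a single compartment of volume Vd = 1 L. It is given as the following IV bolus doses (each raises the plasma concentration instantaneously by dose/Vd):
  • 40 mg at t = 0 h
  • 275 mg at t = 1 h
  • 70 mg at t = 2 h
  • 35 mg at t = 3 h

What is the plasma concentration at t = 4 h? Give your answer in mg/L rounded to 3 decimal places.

k = ln 2 / 11 = 0.06301 per h
Dose 1 (40 mg at t=0 h): 40·exp(−0.06301·4) = 31.088 mg/L
Dose 2 (275 mg at t=1 h): 275·exp(−0.06301·3) = 227.632 mg/L
Dose 3 (70 mg at t=2 h): 70·exp(−0.06301·2) = 61.711 mg/L
Dose 4 (35 mg at t=3 h): 35·exp(−0.06301·1) = 32.863 mg/L
C(4) = 31.088 + 227.632 + 61.711 + 32.863 = 353.294 mg/L

353.294 mg/L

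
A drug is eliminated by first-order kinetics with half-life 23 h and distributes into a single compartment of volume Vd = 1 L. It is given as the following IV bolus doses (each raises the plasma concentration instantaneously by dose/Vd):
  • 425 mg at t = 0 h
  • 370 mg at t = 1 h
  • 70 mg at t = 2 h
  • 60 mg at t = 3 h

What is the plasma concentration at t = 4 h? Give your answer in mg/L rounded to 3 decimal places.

k = ln 2 / 23 = 0.03014 per h
Dose 1 (425 mg at t=0 h): 425·exp(−0.03014·4) = 376.735 mg/L
Dose 2 (370 mg at t=1 h): 370·exp(−0.03014·3) = 338.016 mg/L
Dose 3 (70 mg at t=2 h): 70·exp(−0.03014·2) = 65.905 mg/L
Dose 4 (60 mg at t=3 h): 60·exp(−0.03014·1) = 58.219 mg/L
C(4) = 376.735 + 338.016 + 65.905 + 58.219 = 838.875 mg/L

838.875 mg/L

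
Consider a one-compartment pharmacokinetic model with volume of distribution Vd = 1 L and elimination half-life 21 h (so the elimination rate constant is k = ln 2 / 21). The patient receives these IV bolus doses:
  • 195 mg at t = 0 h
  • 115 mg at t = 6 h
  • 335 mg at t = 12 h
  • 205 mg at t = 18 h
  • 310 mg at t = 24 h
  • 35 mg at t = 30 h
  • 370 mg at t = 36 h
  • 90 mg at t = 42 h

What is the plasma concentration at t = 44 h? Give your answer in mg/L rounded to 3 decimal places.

832.486 mg/L

k = ln 2 / 21 = 0.03301 per h
Dose 1 (195 mg at t=0 h): 195·exp(−0.03301·44) = 45.636 mg/L
Dose 2 (115 mg at t=6 h): 115·exp(−0.03301·38) = 32.808 mg/L
Dose 3 (335 mg at t=12 h): 335·exp(−0.03301·32) = 116.502 mg/L
Dose 4 (205 mg at t=18 h): 205·exp(−0.03301·26) = 86.906 mg/L
Dose 5 (310 mg at t=24 h): 310·exp(−0.03301·20) = 160.201 mg/L
Dose 6 (35 mg at t=30 h): 35·exp(−0.03301·14) = 22.049 mg/L
Dose 7 (370 mg at t=36 h): 370·exp(−0.03301·8) = 284.134 mg/L
Dose 8 (90 mg at t=42 h): 90·exp(−0.03301·2) = 84.251 mg/L
C(44) = 45.636 + 32.808 + 116.502 + 86.906 + 160.201 + 22.049 + 284.134 + 84.251 = 832.486 mg/L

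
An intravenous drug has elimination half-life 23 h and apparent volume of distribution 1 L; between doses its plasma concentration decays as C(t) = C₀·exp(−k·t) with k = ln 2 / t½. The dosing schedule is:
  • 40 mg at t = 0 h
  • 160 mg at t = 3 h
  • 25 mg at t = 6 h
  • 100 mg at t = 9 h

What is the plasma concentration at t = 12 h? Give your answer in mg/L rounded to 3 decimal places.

262.072 mg/L

k = ln 2 / 23 = 0.03014 per h
Dose 1 (40 mg at t=0 h): 40·exp(−0.03014·12) = 27.861 mg/L
Dose 2 (160 mg at t=3 h): 160·exp(−0.03014·9) = 121.990 mg/L
Dose 3 (25 mg at t=6 h): 25·exp(−0.03014·6) = 20.865 mg/L
Dose 4 (100 mg at t=9 h): 100·exp(−0.03014·3) = 91.356 mg/L
C(12) = 27.861 + 121.990 + 20.865 + 91.356 = 262.072 mg/L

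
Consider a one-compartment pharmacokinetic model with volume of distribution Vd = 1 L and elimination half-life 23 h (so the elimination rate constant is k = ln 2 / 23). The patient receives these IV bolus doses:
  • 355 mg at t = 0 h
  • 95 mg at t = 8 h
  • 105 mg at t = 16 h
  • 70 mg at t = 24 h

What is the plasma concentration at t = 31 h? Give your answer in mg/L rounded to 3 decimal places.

k = ln 2 / 23 = 0.03014 per h
Dose 1 (355 mg at t=0 h): 355·exp(−0.03014·31) = 139.474 mg/L
Dose 2 (95 mg at t=8 h): 95·exp(−0.03014·23) = 47.500 mg/L
Dose 3 (105 mg at t=16 h): 105·exp(−0.03014·15) = 66.814 mg/L
Dose 4 (70 mg at t=24 h): 70·exp(−0.03014·7) = 56.687 mg/L
C(31) = 139.474 + 47.500 + 66.814 + 56.687 = 310.474 mg/L

310.474 mg/L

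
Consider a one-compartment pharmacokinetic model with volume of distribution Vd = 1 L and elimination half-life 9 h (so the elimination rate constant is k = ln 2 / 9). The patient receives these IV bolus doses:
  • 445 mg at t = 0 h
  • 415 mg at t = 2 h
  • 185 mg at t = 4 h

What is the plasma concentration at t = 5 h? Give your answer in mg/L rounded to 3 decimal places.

k = ln 2 / 9 = 0.07702 per h
Dose 1 (445 mg at t=0 h): 445·exp(−0.07702·5) = 302.776 mg/L
Dose 2 (415 mg at t=2 h): 415·exp(−0.07702·3) = 329.386 mg/L
Dose 3 (185 mg at t=4 h): 185·exp(−0.07702·1) = 171.287 mg/L
C(5) = 302.776 + 329.386 + 171.287 = 803.448 mg/L

803.448 mg/L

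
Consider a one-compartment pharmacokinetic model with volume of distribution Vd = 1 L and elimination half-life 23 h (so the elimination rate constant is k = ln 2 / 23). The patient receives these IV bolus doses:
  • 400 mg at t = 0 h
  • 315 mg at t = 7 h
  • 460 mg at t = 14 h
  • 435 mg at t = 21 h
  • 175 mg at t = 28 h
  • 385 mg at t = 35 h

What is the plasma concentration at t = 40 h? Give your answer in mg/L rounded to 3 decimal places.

k = ln 2 / 23 = 0.03014 per h
Dose 1 (400 mg at t=0 h): 400·exp(−0.03014·40) = 119.820 mg/L
Dose 2 (315 mg at t=7 h): 315·exp(−0.03014·33) = 116.519 mg/L
Dose 3 (460 mg at t=14 h): 460·exp(−0.03014·26) = 210.118 mg/L
Dose 4 (435 mg at t=21 h): 435·exp(−0.03014·19) = 245.365 mg/L
Dose 5 (175 mg at t=28 h): 175·exp(−0.03014·12) = 121.893 mg/L
Dose 6 (385 mg at t=35 h): 385·exp(−0.03014·5) = 331.146 mg/L
C(40) = 119.820 + 116.519 + 210.118 + 245.365 + 121.893 + 331.146 = 1144.861 mg/L

1144.861 mg/L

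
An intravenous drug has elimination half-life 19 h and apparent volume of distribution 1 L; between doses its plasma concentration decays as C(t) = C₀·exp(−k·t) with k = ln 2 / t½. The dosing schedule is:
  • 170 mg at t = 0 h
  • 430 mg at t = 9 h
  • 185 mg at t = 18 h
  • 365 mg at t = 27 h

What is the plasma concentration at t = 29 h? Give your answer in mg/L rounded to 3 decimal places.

729.481 mg/L

k = ln 2 / 19 = 0.03648 per h
Dose 1 (170 mg at t=0 h): 170·exp(−0.03648·29) = 59.018 mg/L
Dose 2 (430 mg at t=9 h): 430·exp(−0.03648·20) = 207.298 mg/L
Dose 3 (185 mg at t=18 h): 185·exp(−0.03648·11) = 123.849 mg/L
Dose 4 (365 mg at t=27 h): 365·exp(−0.03648·2) = 339.317 mg/L
C(29) = 59.018 + 207.298 + 123.849 + 339.317 = 729.481 mg/L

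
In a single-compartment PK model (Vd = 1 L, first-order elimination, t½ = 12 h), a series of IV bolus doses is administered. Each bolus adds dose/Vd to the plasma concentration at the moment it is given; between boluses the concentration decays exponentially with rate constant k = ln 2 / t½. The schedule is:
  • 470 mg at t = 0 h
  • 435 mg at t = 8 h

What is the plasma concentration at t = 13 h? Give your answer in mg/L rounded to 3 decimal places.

547.692 mg/L

k = ln 2 / 12 = 0.05776 per h
Dose 1 (470 mg at t=0 h): 470·exp(−0.05776·13) = 221.810 mg/L
Dose 2 (435 mg at t=8 h): 435·exp(−0.05776·5) = 325.882 mg/L
C(13) = 221.810 + 325.882 = 547.692 mg/L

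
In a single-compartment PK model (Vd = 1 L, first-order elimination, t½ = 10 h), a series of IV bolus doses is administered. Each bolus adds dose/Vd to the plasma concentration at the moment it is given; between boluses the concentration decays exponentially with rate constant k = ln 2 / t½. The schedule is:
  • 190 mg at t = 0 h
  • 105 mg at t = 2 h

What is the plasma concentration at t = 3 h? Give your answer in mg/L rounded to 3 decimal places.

252.296 mg/L

k = ln 2 / 10 = 0.06931 per h
Dose 1 (190 mg at t=0 h): 190·exp(−0.06931·3) = 154.328 mg/L
Dose 2 (105 mg at t=2 h): 105·exp(−0.06931·1) = 97.968 mg/L
C(3) = 154.328 + 97.968 = 252.296 mg/L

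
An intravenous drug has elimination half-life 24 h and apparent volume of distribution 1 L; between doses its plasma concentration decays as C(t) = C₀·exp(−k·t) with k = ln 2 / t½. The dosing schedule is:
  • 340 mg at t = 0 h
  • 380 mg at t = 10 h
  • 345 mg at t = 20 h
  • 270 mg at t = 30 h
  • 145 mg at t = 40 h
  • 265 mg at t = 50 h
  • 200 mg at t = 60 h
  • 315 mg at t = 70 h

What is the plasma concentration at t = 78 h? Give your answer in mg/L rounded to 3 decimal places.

k = ln 2 / 24 = 0.02888 per h
Dose 1 (340 mg at t=0 h): 340·exp(−0.02888·78) = 35.738 mg/L
Dose 2 (380 mg at t=10 h): 380·exp(−0.02888·68) = 53.317 mg/L
Dose 3 (345 mg at t=20 h): 345·exp(−0.02888·58) = 64.614 mg/L
Dose 4 (270 mg at t=30 h): 270·exp(−0.02888·48) = 67.500 mg/L
Dose 5 (145 mg at t=40 h): 145·exp(−0.02888·38) = 48.388 mg/L
Dose 6 (265 mg at t=50 h): 265·exp(−0.02888·28) = 118.044 mg/L
Dose 7 (200 mg at t=60 h): 200·exp(−0.02888·18) = 118.921 mg/L
Dose 8 (315 mg at t=70 h): 315·exp(−0.02888·8) = 250.016 mg/L
C(78) = 35.738 + 53.317 + 64.614 + 67.500 + 48.388 + 118.044 + 118.921 + 250.016 = 756.538 mg/L

756.538 mg/L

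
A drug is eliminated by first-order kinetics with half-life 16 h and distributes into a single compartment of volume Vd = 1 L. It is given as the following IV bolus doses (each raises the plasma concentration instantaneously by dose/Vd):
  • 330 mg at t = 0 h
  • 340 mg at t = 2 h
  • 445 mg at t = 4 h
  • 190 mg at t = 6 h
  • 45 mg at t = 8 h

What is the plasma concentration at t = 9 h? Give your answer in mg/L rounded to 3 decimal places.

1042.783 mg/L

k = ln 2 / 16 = 0.04332 per h
Dose 1 (330 mg at t=0 h): 330·exp(−0.04332·9) = 223.452 mg/L
Dose 2 (340 mg at t=2 h): 340·exp(−0.04332·7) = 251.060 mg/L
Dose 3 (445 mg at t=4 h): 445·exp(−0.04332·5) = 358.334 mg/L
Dose 4 (190 mg at t=6 h): 190·exp(−0.04332·3) = 166.844 mg/L
Dose 5 (45 mg at t=8 h): 45·exp(−0.04332·1) = 43.092 mg/L
C(9) = 223.452 + 251.060 + 358.334 + 166.844 + 43.092 = 1042.783 mg/L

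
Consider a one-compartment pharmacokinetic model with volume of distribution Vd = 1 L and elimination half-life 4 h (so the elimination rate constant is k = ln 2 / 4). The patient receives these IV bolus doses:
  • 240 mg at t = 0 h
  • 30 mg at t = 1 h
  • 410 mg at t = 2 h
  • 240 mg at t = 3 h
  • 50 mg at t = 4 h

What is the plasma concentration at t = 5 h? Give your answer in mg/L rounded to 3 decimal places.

571.445 mg/L

k = ln 2 / 4 = 0.17329 per h
Dose 1 (240 mg at t=0 h): 240·exp(−0.17329·5) = 100.908 mg/L
Dose 2 (30 mg at t=1 h): 30·exp(−0.17329·4) = 15.000 mg/L
Dose 3 (410 mg at t=2 h): 410·exp(−0.17329·3) = 243.787 mg/L
Dose 4 (240 mg at t=3 h): 240·exp(−0.17329·2) = 169.706 mg/L
Dose 5 (50 mg at t=4 h): 50·exp(−0.17329·1) = 42.045 mg/L
C(5) = 100.908 + 15.000 + 243.787 + 169.706 + 42.045 = 571.445 mg/L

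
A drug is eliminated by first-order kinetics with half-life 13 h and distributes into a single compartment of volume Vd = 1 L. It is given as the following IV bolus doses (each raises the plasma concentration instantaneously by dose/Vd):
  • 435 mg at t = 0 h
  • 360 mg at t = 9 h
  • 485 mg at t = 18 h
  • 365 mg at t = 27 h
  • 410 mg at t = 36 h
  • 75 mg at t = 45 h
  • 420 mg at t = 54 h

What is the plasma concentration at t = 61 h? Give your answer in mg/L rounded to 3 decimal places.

k = ln 2 / 13 = 0.05332 per h
Dose 1 (435 mg at t=0 h): 435·exp(−0.05332·61) = 16.825 mg/L
Dose 2 (360 mg at t=9 h): 360·exp(−0.05332·52) = 22.500 mg/L
Dose 3 (485 mg at t=18 h): 485·exp(−0.05332·43) = 48.981 mg/L
Dose 4 (365 mg at t=27 h): 365·exp(−0.05332·34) = 59.564 mg/L
Dose 5 (410 mg at t=36 h): 410·exp(−0.05332·25) = 108.114 mg/L
Dose 6 (75 mg at t=45 h): 75·exp(−0.05332·16) = 31.957 mg/L
Dose 7 (420 mg at t=54 h): 420·exp(−0.05332·7) = 289.172 mg/L
C(61) = 16.825 + 22.500 + 48.981 + 59.564 + 108.114 + 31.957 + 289.172 = 577.113 mg/L

577.113 mg/L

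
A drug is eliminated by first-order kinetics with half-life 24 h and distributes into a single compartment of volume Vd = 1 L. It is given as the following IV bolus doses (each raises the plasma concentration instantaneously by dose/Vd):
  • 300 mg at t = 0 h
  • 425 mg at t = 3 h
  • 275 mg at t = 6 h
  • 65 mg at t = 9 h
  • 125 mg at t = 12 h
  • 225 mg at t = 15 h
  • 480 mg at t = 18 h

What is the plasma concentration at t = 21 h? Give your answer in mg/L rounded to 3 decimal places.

k = ln 2 / 24 = 0.02888 per h
Dose 1 (300 mg at t=0 h): 300·exp(−0.02888·21) = 163.576 mg/L
Dose 2 (425 mg at t=3 h): 425·exp(−0.02888·18) = 252.707 mg/L
Dose 3 (275 mg at t=6 h): 275·exp(−0.02888·15) = 178.315 mg/L
Dose 4 (65 mg at t=9 h): 65·exp(−0.02888·12) = 45.962 mg/L
Dose 5 (125 mg at t=12 h): 125·exp(−0.02888·9) = 96.388 mg/L
Dose 6 (225 mg at t=15 h): 225·exp(−0.02888·6) = 189.202 mg/L
Dose 7 (480 mg at t=18 h): 480·exp(−0.02888·3) = 440.162 mg/L
C(21) = 163.576 + 252.707 + 178.315 + 45.962 + 96.388 + 189.202 + 440.162 = 1366.312 mg/L

1366.312 mg/L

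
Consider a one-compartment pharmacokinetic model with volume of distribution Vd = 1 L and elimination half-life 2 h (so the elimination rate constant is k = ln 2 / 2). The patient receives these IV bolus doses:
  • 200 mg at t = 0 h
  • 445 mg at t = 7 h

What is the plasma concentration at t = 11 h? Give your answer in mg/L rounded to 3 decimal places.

k = ln 2 / 2 = 0.34657 per h
Dose 1 (200 mg at t=0 h): 200·exp(−0.34657·11) = 4.419 mg/L
Dose 2 (445 mg at t=7 h): 445·exp(−0.34657·4) = 111.250 mg/L
C(11) = 4.419 + 111.250 = 115.669 mg/L

115.669 mg/L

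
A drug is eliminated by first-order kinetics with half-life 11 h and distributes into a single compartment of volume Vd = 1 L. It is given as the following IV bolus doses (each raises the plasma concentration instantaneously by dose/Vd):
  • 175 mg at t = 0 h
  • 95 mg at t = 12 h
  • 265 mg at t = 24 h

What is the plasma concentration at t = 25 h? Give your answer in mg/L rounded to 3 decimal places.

k = ln 2 / 11 = 0.06301 per h
Dose 1 (175 mg at t=0 h): 175·exp(−0.06301·25) = 36.214 mg/L
Dose 2 (95 mg at t=12 h): 95·exp(−0.06301·13) = 41.876 mg/L
Dose 3 (265 mg at t=24 h): 265·exp(−0.06301·1) = 248.817 mg/L
C(25) = 36.214 + 41.876 + 248.817 = 326.906 mg/L

326.906 mg/L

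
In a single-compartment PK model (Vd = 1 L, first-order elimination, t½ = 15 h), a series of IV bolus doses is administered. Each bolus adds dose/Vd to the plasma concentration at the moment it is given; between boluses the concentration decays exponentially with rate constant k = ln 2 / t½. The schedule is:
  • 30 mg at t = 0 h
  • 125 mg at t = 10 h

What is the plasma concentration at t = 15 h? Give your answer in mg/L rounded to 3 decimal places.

k = ln 2 / 15 = 0.04621 per h
Dose 1 (30 mg at t=0 h): 30·exp(−0.04621·15) = 15.000 mg/L
Dose 2 (125 mg at t=10 h): 125·exp(−0.04621·5) = 99.213 mg/L
C(15) = 15.000 + 99.213 = 114.213 mg/L

114.213 mg/L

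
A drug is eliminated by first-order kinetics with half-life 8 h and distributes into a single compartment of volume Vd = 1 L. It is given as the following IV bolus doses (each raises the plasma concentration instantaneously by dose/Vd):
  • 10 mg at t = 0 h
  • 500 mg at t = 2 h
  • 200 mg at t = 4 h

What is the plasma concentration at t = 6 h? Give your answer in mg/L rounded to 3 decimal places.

527.679 mg/L

k = ln 2 / 8 = 0.08664 per h
Dose 1 (10 mg at t=0 h): 10·exp(−0.08664·6) = 5.946 mg/L
Dose 2 (500 mg at t=2 h): 500·exp(−0.08664·4) = 353.553 mg/L
Dose 3 (200 mg at t=4 h): 200·exp(−0.08664·2) = 168.179 mg/L
C(6) = 5.946 + 353.553 + 168.179 = 527.679 mg/L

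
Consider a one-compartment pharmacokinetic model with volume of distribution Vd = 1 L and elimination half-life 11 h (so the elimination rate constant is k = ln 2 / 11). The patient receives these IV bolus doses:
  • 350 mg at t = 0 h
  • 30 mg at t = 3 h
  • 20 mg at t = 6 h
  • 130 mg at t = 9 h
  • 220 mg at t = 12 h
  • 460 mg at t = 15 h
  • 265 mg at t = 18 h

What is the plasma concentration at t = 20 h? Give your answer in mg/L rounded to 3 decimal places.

k = ln 2 / 11 = 0.06301 per h
Dose 1 (350 mg at t=0 h): 350·exp(−0.06301·20) = 99.252 mg/L
Dose 2 (30 mg at t=3 h): 30·exp(−0.06301·17) = 10.278 mg/L
Dose 3 (20 mg at t=6 h): 20·exp(−0.06301·14) = 8.278 mg/L
Dose 4 (130 mg at t=9 h): 130·exp(−0.06301·11) = 65.000 mg/L
Dose 5 (220 mg at t=12 h): 220·exp(−0.06301·8) = 132.890 mg/L
Dose 6 (460 mg at t=15 h): 460·exp(−0.06301·5) = 335.680 mg/L
Dose 7 (265 mg at t=18 h): 265·exp(−0.06301·2) = 233.622 mg/L
C(20) = 99.252 + 10.278 + 8.278 + 65.000 + 132.890 + 335.680 + 233.622 = 884.999 mg/L

884.999 mg/L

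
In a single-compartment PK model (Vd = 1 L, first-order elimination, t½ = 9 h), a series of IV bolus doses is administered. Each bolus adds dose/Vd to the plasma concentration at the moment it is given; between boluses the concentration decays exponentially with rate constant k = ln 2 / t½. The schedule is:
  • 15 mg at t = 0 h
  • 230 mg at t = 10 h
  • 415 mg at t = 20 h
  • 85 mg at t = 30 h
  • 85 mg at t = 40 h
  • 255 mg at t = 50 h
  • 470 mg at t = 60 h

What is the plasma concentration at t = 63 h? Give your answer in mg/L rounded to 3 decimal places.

507.014 mg/L

k = ln 2 / 9 = 0.07702 per h
Dose 1 (15 mg at t=0 h): 15·exp(−0.07702·63) = 0.117 mg/L
Dose 2 (230 mg at t=10 h): 230·exp(−0.07702·53) = 3.881 mg/L
Dose 3 (415 mg at t=20 h): 415·exp(−0.07702·43) = 15.128 mg/L
Dose 4 (85 mg at t=30 h): 85·exp(−0.07702·33) = 6.693 mg/L
Dose 5 (85 mg at t=40 h): 85·exp(−0.07702·23) = 14.458 mg/L
Dose 6 (255 mg at t=50 h): 255·exp(−0.07702·13) = 93.696 mg/L
Dose 7 (470 mg at t=60 h): 470·exp(−0.07702·3) = 373.039 mg/L
C(63) = 0.117 + 3.881 + 15.128 + 6.693 + 14.458 + 93.696 + 373.039 = 507.014 mg/L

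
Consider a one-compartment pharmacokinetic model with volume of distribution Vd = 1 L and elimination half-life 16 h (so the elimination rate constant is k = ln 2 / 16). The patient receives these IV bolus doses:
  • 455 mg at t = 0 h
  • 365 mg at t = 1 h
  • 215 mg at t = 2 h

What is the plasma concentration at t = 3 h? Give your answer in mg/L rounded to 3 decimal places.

940.139 mg/L

k = ln 2 / 16 = 0.04332 per h
Dose 1 (455 mg at t=0 h): 455·exp(−0.04332·3) = 399.547 mg/L
Dose 2 (365 mg at t=1 h): 365·exp(−0.04332·2) = 334.706 mg/L
Dose 3 (215 mg at t=2 h): 215·exp(−0.04332·1) = 205.885 mg/L
C(3) = 399.547 + 334.706 + 205.885 = 940.139 mg/L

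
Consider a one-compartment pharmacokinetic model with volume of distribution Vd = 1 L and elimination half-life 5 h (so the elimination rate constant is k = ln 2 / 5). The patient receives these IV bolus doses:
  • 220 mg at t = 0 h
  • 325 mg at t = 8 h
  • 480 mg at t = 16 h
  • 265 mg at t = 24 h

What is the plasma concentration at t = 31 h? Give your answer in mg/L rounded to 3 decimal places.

k = ln 2 / 5 = 0.13863 per h
Dose 1 (220 mg at t=0 h): 220·exp(−0.13863·31) = 2.993 mg/L
Dose 2 (325 mg at t=8 h): 325·exp(−0.13863·23) = 13.401 mg/L
Dose 3 (480 mg at t=16 h): 480·exp(−0.13863·15) = 60.000 mg/L
Dose 4 (265 mg at t=24 h): 265·exp(−0.13863·7) = 100.416 mg/L
C(31) = 2.993 + 13.401 + 60.000 + 100.416 = 176.810 mg/L

176.810 mg/L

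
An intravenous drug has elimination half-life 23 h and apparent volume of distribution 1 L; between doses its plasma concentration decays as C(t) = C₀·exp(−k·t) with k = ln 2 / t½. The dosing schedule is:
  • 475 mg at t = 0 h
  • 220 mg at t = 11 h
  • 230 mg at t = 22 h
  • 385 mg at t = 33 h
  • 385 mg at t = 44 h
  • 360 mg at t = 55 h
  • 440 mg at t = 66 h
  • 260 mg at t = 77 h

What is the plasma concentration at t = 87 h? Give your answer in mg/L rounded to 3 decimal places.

833.463 mg/L

k = ln 2 / 23 = 0.03014 per h
Dose 1 (475 mg at t=0 h): 475·exp(−0.03014·87) = 34.516 mg/L
Dose 2 (220 mg at t=11 h): 220·exp(−0.03014·76) = 22.270 mg/L
Dose 3 (230 mg at t=22 h): 230·exp(−0.03014·65) = 32.433 mg/L
Dose 4 (385 mg at t=33 h): 385·exp(−0.03014·54) = 75.630 mg/L
Dose 5 (385 mg at t=44 h): 385·exp(−0.03014·43) = 105.358 mg/L
Dose 6 (360 mg at t=55 h): 360·exp(−0.03014·32) = 137.239 mg/L
Dose 7 (440 mg at t=66 h): 440·exp(−0.03014·21) = 233.668 mg/L
Dose 8 (260 mg at t=77 h): 260·exp(−0.03014·10) = 192.349 mg/L
C(87) = 34.516 + 22.270 + 32.433 + 75.630 + 105.358 + 137.239 + 233.668 + 192.349 = 833.463 mg/L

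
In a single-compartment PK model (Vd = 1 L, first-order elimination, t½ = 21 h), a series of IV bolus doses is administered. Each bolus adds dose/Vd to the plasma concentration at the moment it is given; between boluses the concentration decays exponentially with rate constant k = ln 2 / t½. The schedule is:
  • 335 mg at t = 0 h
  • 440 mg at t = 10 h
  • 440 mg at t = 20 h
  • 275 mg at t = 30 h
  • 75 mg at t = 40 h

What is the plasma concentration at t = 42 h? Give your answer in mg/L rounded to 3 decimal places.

704.894 mg/L

k = ln 2 / 21 = 0.03301 per h
Dose 1 (335 mg at t=0 h): 335·exp(−0.03301·42) = 83.750 mg/L
Dose 2 (440 mg at t=10 h): 440·exp(−0.03301·32) = 153.017 mg/L
Dose 3 (440 mg at t=20 h): 440·exp(−0.03301·22) = 212.857 mg/L
Dose 4 (275 mg at t=30 h): 275·exp(−0.03301·12) = 185.061 mg/L
Dose 5 (75 mg at t=40 h): 75·exp(−0.03301·2) = 70.209 mg/L
C(42) = 83.750 + 153.017 + 212.857 + 185.061 + 70.209 = 704.894 mg/L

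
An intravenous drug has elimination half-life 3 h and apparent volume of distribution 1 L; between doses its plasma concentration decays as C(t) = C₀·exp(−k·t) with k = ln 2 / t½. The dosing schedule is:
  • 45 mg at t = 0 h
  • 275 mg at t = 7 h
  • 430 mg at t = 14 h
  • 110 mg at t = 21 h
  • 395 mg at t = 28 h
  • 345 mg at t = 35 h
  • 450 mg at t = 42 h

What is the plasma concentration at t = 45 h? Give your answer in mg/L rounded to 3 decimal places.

k = ln 2 / 3 = 0.23105 per h
Dose 1 (45 mg at t=0 h): 45·exp(−0.23105·45) = 0.001 mg/L
Dose 2 (275 mg at t=7 h): 275·exp(−0.23105·38) = 0.042 mg/L
Dose 3 (430 mg at t=14 h): 430·exp(−0.23105·31) = 0.333 mg/L
Dose 4 (110 mg at t=21 h): 110·exp(−0.23105·24) = 0.430 mg/L
Dose 5 (395 mg at t=28 h): 395·exp(−0.23105·17) = 7.776 mg/L
Dose 6 (345 mg at t=35 h): 345·exp(−0.23105·10) = 34.228 mg/L
Dose 7 (450 mg at t=42 h): 450·exp(−0.23105·3) = 225.000 mg/L
C(45) = 0.001 + 0.042 + 0.333 + 0.430 + 7.776 + 34.228 + 225.000 = 267.811 mg/L

267.811 mg/L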